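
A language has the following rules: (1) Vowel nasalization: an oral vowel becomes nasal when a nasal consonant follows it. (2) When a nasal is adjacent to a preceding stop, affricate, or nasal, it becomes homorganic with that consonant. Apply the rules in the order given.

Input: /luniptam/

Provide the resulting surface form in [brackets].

Rule 1: /u/ before nasal /n/ → [ũ]
Rule 1: /a/ before nasal /m/ → [ã]
After rule 1: lũniptãm
Rule 2: no segment meets the rule's conditions; no change.

[lũniptãm]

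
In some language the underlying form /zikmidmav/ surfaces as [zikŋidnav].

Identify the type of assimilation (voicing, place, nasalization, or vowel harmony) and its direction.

/m/→[ŋ] /m/→[n].
Each target copies a feature from the preceding segment, so the direction is progressive.

place assimilation, progressive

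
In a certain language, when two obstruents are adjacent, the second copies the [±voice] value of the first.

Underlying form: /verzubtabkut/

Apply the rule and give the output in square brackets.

/t/ after /b/ (voiced) → [d]
/k/ after /b/ (voiced) → [g]

[verzubdabgut]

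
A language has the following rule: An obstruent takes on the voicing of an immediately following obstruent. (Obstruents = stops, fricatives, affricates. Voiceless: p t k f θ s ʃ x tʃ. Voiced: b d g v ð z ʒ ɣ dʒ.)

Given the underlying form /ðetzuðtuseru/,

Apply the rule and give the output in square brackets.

/t/ before /z/ (voiced) → [d]
/ð/ before /t/ (voiceless) → [θ]

[ðedzuθtuseru]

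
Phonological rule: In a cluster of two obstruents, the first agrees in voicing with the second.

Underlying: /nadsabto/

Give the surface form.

[natsapto]

/d/ before /s/ (voiceless) → [t]
/b/ before /t/ (voiceless) → [p]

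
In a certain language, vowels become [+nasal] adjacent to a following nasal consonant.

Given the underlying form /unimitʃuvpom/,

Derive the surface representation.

/u/ before nasal /n/ → [ũ]
/i/ before nasal /m/ → [ĩ]
/o/ before nasal /m/ → [õ]

[ũnĩmitʃuvpõm]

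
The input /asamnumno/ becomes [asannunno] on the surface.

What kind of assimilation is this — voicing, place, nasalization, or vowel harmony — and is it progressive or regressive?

/m/→[n] /m/→[n].
Each target copies a feature from the following segment, so the direction is regressive.

place assimilation, regressive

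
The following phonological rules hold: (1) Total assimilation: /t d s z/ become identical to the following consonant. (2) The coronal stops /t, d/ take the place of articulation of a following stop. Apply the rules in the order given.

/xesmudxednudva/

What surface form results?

Rule 1: /s/ before /m/ → [m] (total assimilation)
Rule 1: /d/ before /x/ → [x] (total assimilation)
Rule 1: /d/ before /n/ → [n] (total assimilation)
Rule 1: /d/ before /v/ → [v] (total assimilation)
After rule 1: xemmuxxennuvva
Rule 2: no segment meets the rule's conditions; no change.

[xemmuxxennuvva]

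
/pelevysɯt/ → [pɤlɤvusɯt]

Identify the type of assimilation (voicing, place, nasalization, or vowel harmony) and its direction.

/e/→[ɤ] /e/→[ɤ] /y/→[u].
Vowels agree with the last vowel, so the harmony is regressive.

vowel harmony, regressive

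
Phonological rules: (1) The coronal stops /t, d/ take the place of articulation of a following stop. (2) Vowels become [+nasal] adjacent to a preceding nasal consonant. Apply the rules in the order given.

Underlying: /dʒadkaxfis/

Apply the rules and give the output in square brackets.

Rule 1: /d/ before /k/ (velar) → [g]
After rule 1: dʒagkaxfis
Rule 2: no segment meets the rule's conditions; no change.

[dʒagkaxfis]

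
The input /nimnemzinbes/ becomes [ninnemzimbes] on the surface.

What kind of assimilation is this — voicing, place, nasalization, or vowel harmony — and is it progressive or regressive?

place assimilation, regressive

/m/→[n] /n/→[m].
Each target copies a feature from the following segment, so the direction is regressive.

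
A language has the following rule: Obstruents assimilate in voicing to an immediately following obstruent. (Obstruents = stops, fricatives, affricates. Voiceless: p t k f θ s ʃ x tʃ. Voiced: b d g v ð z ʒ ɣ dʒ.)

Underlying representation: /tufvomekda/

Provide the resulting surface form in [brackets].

[tuvvomegda]

/f/ before /v/ (voiced) → [v]
/k/ before /d/ (voiced) → [g]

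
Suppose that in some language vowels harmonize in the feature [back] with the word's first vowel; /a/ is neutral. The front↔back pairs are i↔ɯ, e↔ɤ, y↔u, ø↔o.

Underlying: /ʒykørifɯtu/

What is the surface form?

/ɯ/ harmonizes with /y/ ([-back]) → [i]
/u/ harmonizes with /y/ ([-back]) → [y]

[ʒykørifity]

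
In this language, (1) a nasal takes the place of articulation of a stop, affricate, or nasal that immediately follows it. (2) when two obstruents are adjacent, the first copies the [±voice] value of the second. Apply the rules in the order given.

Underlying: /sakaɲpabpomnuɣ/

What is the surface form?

[sakampapponnuɣ]

Rule 1: /ɲ/ before /p/ (labial) → [m]
Rule 1: /m/ before /n/ (alveolar) → [n]
After rule 1: sakampabponnuɣ
Rule 2: /b/ before /p/ (voiceless) → [p]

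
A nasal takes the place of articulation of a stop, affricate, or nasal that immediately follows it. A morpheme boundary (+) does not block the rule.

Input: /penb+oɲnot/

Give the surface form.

/n/ before /b/ (labial) → [m]
/ɲ/ before /n/ (alveolar) → [n]

[pemb+onnot]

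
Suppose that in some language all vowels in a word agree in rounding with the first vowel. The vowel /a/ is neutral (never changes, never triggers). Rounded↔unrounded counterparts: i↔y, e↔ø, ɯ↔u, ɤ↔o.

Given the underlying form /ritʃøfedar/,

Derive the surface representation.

/ø/ harmonizes with /i/ ([-round]) → [e]

[ritʃefedar]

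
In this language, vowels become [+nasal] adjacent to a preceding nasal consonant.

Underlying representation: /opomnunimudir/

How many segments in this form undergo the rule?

3

/u/ after nasal /n/ → [ũ]
/i/ after nasal /n/ → [ĩ]
/u/ after nasal /m/ → [ũ]
3 segments change.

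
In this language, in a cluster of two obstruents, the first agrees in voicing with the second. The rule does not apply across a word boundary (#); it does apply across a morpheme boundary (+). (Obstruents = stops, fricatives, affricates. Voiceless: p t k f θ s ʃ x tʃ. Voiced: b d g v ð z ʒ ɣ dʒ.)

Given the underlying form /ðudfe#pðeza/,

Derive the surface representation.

[ðutfe#bðeza]

/d/ before /f/ (voiceless) → [t]
/p/ before /ð/ (voiced) → [b]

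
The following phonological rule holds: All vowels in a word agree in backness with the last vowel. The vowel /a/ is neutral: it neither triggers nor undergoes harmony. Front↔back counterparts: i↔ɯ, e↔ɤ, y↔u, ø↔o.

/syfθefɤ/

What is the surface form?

/y/ harmonizes with /ɤ/ ([+back]) → [u]
/e/ harmonizes with /ɤ/ ([+back]) → [ɤ]

[sufθɤfɤ]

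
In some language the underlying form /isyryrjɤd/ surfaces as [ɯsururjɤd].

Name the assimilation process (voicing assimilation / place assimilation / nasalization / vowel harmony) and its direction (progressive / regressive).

/i/→[ɯ] /y/→[u] /y/→[u].
Vowels agree with the last vowel, so the harmony is regressive.

vowel harmony, regressive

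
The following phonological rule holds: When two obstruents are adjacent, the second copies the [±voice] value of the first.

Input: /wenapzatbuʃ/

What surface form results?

/z/ after /p/ (voiceless) → [s]
/b/ after /t/ (voiceless) → [p]

[wenapsatpuʃ]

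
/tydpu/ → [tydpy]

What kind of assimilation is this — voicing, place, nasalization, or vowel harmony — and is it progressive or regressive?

vowel harmony, progressive

/u/→[y].
Vowels agree with the first vowel, so the harmony is progressive.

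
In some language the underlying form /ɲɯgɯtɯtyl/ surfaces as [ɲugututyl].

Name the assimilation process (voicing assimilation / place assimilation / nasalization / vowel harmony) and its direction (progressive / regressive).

/ɯ/→[u] /ɯ/→[u] /ɯ/→[u].
Vowels agree with the last vowel, so the harmony is regressive.

vowel harmony, regressive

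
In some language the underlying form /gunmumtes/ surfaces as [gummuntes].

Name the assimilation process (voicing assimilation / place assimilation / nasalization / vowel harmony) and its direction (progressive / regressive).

/n/→[m] /m/→[n].
Each target copies a feature from the following segment, so the direction is regressive.

place assimilation, regressive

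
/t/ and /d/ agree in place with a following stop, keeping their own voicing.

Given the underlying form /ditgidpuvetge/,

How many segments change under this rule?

/t/ before /g/ (velar) → [k]
/d/ before /p/ (labial) → [b]
/t/ before /g/ (velar) → [k]
3 segments change.

3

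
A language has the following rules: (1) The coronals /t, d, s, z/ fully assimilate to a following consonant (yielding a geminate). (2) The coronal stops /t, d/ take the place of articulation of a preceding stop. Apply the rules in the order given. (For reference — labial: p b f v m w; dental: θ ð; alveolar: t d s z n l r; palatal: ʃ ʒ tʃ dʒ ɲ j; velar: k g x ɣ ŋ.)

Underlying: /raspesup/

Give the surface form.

Rule 1: /s/ before /p/ → [p] (total assimilation)
After rule 1: rappesup
Rule 2: no segment meets the rule's conditions; no change.

[rappesup]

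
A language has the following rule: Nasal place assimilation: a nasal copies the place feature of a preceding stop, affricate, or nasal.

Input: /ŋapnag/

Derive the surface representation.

[ŋapmag]

/n/ after /p/ (labial) → [m]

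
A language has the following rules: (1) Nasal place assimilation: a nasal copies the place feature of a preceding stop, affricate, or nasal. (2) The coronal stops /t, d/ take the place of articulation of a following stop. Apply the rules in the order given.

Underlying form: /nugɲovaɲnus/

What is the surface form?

[nugŋovaɲɲus]

Rule 1: /ɲ/ after /g/ (velar) → [ŋ]
Rule 1: /n/ after /ɲ/ (palatal) → [ɲ]
After rule 1: nugŋovaɲɲus
Rule 2: no segment meets the rule's conditions; no change.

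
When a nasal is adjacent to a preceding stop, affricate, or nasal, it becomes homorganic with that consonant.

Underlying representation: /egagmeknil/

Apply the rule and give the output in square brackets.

[egagŋekŋil]

/m/ after /g/ (velar) → [ŋ]
/n/ after /k/ (velar) → [ŋ]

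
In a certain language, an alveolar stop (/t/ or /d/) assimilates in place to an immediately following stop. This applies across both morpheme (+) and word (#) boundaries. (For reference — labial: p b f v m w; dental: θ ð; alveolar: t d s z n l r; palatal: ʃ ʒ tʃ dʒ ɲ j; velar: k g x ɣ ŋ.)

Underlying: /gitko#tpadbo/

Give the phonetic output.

[gikko#ppabbo]

/t/ before /k/ (velar) → [k]
/t/ before /p/ (labial) → [p]
/d/ before /b/ (labial) → [b]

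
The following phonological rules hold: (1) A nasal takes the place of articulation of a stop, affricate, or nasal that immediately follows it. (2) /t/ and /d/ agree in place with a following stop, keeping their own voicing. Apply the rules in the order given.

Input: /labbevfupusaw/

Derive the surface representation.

[labbevfupusaw]

Rule 1: no segment meets the rule's conditions; no change.
After rule 1: labbevfupusaw
Rule 2: no segment meets the rule's conditions; no change.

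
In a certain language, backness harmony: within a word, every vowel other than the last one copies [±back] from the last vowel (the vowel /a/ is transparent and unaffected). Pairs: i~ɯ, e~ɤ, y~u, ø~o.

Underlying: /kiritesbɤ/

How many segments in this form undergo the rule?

3

/i/ harmonizes with /ɤ/ ([+back]) → [ɯ]
/i/ harmonizes with /ɤ/ ([+back]) → [ɯ]
/e/ harmonizes with /ɤ/ ([+back]) → [ɤ]
3 segments change.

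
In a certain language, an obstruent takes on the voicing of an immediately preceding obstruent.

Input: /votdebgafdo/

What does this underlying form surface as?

[vottebgafto]

/d/ after /t/ (voiceless) → [t]
/d/ after /f/ (voiceless) → [t]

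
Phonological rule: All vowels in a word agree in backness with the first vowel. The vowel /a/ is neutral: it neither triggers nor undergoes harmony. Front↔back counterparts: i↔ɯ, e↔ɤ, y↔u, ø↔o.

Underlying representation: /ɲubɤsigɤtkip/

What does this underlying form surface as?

/i/ harmonizes with /u/ ([+back]) → [ɯ]
/i/ harmonizes with /u/ ([+back]) → [ɯ]

[ɲubɤsɯgɤtkɯp]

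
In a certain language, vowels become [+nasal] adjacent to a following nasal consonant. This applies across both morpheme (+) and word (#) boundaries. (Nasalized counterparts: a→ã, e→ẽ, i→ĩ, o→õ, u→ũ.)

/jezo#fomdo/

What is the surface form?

[jezo#fõmdo]

/o/ before nasal /m/ → [õ]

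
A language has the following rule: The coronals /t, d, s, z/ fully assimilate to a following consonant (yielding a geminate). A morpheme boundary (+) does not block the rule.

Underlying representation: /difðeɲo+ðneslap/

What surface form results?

[difðeɲo+ðnellap]

/s/ before /l/ → [l] (total assimilation)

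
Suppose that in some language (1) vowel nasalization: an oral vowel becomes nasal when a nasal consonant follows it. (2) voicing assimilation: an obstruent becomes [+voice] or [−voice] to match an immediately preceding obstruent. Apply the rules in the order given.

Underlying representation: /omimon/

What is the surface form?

Rule 1: /o/ before nasal /m/ → [õ]
Rule 1: /i/ before nasal /m/ → [ĩ]
Rule 1: /o/ before nasal /n/ → [õ]
After rule 1: õmĩmõn
Rule 2: no segment meets the rule's conditions; no change.

[õmĩmõn]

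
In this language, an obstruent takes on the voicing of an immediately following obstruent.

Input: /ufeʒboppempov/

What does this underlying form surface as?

[ufeʒboppempov]

no segment meets the rule's conditions; no change.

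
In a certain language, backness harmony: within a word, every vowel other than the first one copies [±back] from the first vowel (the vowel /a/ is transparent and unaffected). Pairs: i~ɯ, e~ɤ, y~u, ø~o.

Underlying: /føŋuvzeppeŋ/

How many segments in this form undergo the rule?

/u/ harmonizes with /ø/ ([-back]) → [y]
1 segment changes.

1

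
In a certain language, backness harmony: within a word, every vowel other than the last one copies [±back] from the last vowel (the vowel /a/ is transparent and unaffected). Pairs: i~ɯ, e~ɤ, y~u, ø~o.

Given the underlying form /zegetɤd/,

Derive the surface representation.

[zɤgɤtɤd]

/e/ harmonizes with /ɤ/ ([+back]) → [ɤ]
/e/ harmonizes with /ɤ/ ([+back]) → [ɤ]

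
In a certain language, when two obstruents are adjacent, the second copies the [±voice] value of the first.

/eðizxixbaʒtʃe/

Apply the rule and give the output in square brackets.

/x/ after /z/ (voiced) → [ɣ]
/b/ after /x/ (voiceless) → [p]
/tʃ/ after /ʒ/ (voiced) → [dʒ]

[eðizɣixpaʒdʒe]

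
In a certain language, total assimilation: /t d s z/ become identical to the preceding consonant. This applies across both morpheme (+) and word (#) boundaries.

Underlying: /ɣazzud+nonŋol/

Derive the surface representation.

[ɣazzud+nonŋol]

no segment meets the rule's conditions; no change.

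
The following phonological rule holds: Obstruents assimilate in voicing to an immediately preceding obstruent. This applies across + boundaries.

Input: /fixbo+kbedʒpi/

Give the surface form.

[fixpo+kpedʒbi]

/b/ after /x/ (voiceless) → [p]
/b/ after /k/ (voiceless) → [p]
/p/ after /dʒ/ (voiced) → [b]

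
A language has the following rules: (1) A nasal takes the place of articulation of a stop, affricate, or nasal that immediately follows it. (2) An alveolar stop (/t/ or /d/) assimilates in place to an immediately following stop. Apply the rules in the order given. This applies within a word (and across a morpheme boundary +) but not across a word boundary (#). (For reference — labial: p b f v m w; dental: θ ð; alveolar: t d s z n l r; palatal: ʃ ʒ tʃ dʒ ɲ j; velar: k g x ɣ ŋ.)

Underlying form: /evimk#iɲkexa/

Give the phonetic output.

Rule 1: /m/ before /k/ (velar) → [ŋ]
Rule 1: /ɲ/ before /k/ (velar) → [ŋ]
After rule 1: eviŋk#iŋkexa
Rule 2: no segment meets the rule's conditions; no change.

[eviŋk#iŋkexa]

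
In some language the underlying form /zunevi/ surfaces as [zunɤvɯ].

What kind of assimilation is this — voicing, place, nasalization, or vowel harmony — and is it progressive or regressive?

/e/→[ɤ] /i/→[ɯ].
Vowels agree with the first vowel, so the harmony is progressive.

vowel harmony, progressive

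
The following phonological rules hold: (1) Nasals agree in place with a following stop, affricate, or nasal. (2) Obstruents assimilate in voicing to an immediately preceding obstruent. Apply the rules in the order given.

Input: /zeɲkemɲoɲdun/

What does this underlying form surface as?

Rule 1: /ɲ/ before /k/ (velar) → [ŋ]
Rule 1: /m/ before /ɲ/ (palatal) → [ɲ]
Rule 1: /ɲ/ before /d/ (alveolar) → [n]
After rule 1: zeŋkeɲɲondun
Rule 2: no segment meets the rule's conditions; no change.

[zeŋkeɲɲondun]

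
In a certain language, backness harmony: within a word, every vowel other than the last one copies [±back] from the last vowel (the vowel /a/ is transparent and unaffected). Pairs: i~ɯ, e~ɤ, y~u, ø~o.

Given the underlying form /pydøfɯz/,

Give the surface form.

/y/ harmonizes with /ɯ/ ([+back]) → [u]
/ø/ harmonizes with /ɯ/ ([+back]) → [o]

[pudofɯz]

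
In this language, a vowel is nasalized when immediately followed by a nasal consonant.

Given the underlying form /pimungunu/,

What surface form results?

[pĩmũngũnu]

/i/ before nasal /m/ → [ĩ]
/u/ before nasal /n/ → [ũ]
/u/ before nasal /n/ → [ũ]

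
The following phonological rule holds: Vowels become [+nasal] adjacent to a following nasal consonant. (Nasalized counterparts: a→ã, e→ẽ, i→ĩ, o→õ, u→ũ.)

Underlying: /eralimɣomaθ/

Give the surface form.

/i/ before nasal /m/ → [ĩ]
/o/ before nasal /m/ → [õ]

[eralĩmɣõmaθ]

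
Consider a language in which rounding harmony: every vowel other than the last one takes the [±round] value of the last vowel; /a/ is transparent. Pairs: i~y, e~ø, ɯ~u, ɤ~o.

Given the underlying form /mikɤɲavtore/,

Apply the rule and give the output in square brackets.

[mikɤɲavtɤre]

/o/ harmonizes with /e/ ([-round]) → [ɤ]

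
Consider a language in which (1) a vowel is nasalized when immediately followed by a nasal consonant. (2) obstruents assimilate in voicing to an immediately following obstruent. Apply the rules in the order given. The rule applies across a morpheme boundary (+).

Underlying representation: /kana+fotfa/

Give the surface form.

Rule 1: /a/ before nasal /n/ → [ã]
After rule 1: kãna+fotfa
Rule 2: no segment meets the rule's conditions; no change.

[kãna+fotfa]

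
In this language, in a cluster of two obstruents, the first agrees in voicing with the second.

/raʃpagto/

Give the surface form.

/g/ before /t/ (voiceless) → [k]

[raʃpakto]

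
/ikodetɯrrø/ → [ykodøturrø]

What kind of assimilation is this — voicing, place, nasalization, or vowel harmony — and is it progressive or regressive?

/i/→[y] /e/→[ø] /ɯ/→[u].
Vowels agree with the last vowel, so the harmony is regressive.

vowel harmony, regressive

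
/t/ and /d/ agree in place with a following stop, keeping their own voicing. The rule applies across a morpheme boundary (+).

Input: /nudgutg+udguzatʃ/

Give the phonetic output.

[nuggukg+ugguzatʃ]

/d/ before /g/ (velar) → [g]
/t/ before /g/ (velar) → [k]
/d/ before /g/ (velar) → [g]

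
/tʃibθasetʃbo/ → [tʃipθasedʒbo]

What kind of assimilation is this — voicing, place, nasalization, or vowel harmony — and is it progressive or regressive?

voicing assimilation, regressive

/b/→[p] /tʃ/→[dʒ].
Each target copies a feature from the following segment, so the direction is regressive.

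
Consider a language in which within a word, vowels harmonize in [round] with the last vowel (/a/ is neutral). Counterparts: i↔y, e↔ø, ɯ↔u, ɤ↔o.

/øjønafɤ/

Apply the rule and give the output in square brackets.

[ejenafɤ]

/ø/ harmonizes with /ɤ/ ([-round]) → [e]
/ø/ harmonizes with /ɤ/ ([-round]) → [e]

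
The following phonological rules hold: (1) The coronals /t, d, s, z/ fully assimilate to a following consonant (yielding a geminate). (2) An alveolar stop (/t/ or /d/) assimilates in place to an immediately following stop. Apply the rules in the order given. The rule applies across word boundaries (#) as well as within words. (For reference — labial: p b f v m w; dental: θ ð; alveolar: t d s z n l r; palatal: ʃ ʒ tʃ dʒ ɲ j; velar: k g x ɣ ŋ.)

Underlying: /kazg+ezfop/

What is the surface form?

Rule 1: /z/ before /g/ → [g] (total assimilation)
Rule 1: /z/ before /f/ → [f] (total assimilation)
After rule 1: kagg+effop
Rule 2: no segment meets the rule's conditions; no change.

[kagg+effop]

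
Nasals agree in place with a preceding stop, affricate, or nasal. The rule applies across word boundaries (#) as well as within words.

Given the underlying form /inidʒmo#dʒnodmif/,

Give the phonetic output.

[inidʒɲo#dʒɲodnif]

/m/ after /dʒ/ (palatal) → [ɲ]
/n/ after /dʒ/ (palatal) → [ɲ]
/m/ after /d/ (alveolar) → [n]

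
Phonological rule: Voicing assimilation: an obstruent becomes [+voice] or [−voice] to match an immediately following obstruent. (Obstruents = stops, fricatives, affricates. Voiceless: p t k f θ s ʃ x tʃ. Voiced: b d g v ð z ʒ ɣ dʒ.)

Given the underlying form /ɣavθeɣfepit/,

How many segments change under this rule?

2

/v/ before /θ/ (voiceless) → [f]
/ɣ/ before /f/ (voiceless) → [x]
2 segments change.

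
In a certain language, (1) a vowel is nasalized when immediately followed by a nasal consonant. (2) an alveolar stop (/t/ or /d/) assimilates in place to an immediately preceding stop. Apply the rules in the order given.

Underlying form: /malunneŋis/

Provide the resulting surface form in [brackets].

Rule 1: /u/ before nasal /n/ → [ũ]
Rule 1: /e/ before nasal /ŋ/ → [ẽ]
After rule 1: malũnnẽŋis
Rule 2: no segment meets the rule's conditions; no change.

[malũnnẽŋis]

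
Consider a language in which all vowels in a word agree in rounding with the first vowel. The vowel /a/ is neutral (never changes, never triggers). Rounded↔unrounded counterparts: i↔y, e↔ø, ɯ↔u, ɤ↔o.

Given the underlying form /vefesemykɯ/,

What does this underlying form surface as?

/y/ harmonizes with /e/ ([-round]) → [i]

[vefesemikɯ]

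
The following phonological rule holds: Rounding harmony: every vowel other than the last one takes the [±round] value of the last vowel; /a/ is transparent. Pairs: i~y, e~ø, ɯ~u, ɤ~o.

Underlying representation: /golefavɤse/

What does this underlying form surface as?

/o/ harmonizes with /e/ ([-round]) → [ɤ]

[gɤlefavɤse]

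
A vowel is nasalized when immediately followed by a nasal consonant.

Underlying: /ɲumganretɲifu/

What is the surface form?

/u/ before nasal /m/ → [ũ]
/a/ before nasal /n/ → [ã]

[ɲũmgãnretɲifu]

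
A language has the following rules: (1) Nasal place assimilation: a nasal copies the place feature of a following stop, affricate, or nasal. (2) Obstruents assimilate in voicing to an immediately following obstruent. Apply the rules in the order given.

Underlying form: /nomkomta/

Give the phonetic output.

[noŋkonta]

Rule 1: /m/ before /k/ (velar) → [ŋ]
Rule 1: /m/ before /t/ (alveolar) → [n]
After rule 1: noŋkonta
Rule 2: no segment meets the rule's conditions; no change.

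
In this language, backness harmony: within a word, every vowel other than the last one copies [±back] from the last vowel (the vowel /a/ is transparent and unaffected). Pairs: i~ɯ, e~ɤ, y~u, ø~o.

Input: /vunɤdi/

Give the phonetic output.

/u/ harmonizes with /i/ ([-back]) → [y]
/ɤ/ harmonizes with /i/ ([-back]) → [e]

[vynedi]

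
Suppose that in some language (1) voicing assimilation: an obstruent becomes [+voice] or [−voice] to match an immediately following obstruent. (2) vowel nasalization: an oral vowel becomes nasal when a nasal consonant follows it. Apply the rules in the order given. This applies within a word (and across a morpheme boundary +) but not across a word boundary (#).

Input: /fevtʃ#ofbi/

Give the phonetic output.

[feftʃ#ovbi]

Rule 1: /v/ before /tʃ/ (voiceless) → [f]
Rule 1: /f/ before /b/ (voiced) → [v]
After rule 1: feftʃ#ovbi
Rule 2: no segment meets the rule's conditions; no change.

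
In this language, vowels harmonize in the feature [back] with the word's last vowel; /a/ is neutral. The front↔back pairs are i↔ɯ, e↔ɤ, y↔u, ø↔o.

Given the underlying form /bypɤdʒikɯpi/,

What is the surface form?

[bypedʒikipi]

/ɤ/ harmonizes with /i/ ([-back]) → [e]
/ɯ/ harmonizes with /i/ ([-back]) → [i]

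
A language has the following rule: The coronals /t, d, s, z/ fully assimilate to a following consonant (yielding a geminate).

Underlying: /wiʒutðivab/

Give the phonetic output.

[wiʒuððivab]

/t/ before /ð/ → [ð] (total assimilation)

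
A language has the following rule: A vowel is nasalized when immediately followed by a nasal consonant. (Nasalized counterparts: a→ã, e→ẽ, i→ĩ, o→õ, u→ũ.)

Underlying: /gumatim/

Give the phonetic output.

/u/ before nasal /m/ → [ũ]
/i/ before nasal /m/ → [ĩ]

[gũmatĩm]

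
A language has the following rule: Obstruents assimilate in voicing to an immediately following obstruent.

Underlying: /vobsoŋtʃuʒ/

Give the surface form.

[vopsoŋtʃuʒ]

/b/ before /s/ (voiceless) → [p]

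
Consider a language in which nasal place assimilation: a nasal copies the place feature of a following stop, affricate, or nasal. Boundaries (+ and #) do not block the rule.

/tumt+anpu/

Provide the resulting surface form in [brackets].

[tunt+ampu]

/m/ before /t/ (alveolar) → [n]
/n/ before /p/ (labial) → [m]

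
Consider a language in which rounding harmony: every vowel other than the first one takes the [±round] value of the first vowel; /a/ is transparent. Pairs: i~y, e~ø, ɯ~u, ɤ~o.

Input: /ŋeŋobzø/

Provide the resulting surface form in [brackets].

/o/ harmonizes with /e/ ([-round]) → [ɤ]
/ø/ harmonizes with /e/ ([-round]) → [e]

[ŋeŋɤbze]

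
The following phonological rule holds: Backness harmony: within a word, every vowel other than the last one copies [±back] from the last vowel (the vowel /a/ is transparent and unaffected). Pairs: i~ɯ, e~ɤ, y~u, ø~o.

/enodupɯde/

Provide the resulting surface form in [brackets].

[enødypide]

/o/ harmonizes with /e/ ([-back]) → [ø]
/u/ harmonizes with /e/ ([-back]) → [y]
/ɯ/ harmonizes with /e/ ([-back]) → [i]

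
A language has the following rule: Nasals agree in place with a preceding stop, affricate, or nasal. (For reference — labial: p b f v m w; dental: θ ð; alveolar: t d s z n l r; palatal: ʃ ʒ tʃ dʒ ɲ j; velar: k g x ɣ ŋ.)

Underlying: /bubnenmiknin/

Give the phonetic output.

[bubmennikŋin]

/n/ after /b/ (labial) → [m]
/m/ after /n/ (alveolar) → [n]
/n/ after /k/ (velar) → [ŋ]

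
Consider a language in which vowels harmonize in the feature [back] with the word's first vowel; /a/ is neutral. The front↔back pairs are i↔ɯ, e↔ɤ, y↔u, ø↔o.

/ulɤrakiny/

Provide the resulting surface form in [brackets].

[ulɤrakɯnu]

/i/ harmonizes with /u/ ([+back]) → [ɯ]
/y/ harmonizes with /u/ ([+back]) → [u]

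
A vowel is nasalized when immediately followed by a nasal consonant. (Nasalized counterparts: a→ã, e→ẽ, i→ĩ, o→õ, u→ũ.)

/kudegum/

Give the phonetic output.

[kudegũm]

/u/ before nasal /m/ → [ũ]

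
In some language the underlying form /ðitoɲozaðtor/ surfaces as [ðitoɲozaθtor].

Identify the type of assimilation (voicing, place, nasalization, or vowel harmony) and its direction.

voicing assimilation, regressive

/ð/→[θ].
Each target copies a feature from the following segment, so the direction is regressive.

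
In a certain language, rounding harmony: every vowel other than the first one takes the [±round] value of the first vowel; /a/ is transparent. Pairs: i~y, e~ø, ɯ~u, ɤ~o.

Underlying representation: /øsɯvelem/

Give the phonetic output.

/ɯ/ harmonizes with /ø/ ([+round]) → [u]
/e/ harmonizes with /ø/ ([+round]) → [ø]
/e/ harmonizes with /ø/ ([+round]) → [ø]

[øsuvøløm]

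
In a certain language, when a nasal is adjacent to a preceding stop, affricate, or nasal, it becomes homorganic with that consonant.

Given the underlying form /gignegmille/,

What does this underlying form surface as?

/n/ after /g/ (velar) → [ŋ]
/m/ after /g/ (velar) → [ŋ]

[gigŋegŋille]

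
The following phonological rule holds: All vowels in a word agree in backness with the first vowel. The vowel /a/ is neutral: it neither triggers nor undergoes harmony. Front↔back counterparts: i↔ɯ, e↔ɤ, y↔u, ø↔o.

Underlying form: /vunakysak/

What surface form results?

[vunakusak]

/y/ harmonizes with /u/ ([+back]) → [u]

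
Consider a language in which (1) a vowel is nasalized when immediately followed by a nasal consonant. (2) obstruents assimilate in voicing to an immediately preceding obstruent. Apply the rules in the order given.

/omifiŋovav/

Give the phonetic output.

Rule 1: /o/ before nasal /m/ → [õ]
Rule 1: /i/ before nasal /ŋ/ → [ĩ]
After rule 1: õmifĩŋovav
Rule 2: no segment meets the rule's conditions; no change.

[õmifĩŋovav]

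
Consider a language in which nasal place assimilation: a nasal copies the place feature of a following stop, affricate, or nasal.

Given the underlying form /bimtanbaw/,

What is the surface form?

/m/ before /t/ (alveolar) → [n]
/n/ before /b/ (labial) → [m]

[bintambaw]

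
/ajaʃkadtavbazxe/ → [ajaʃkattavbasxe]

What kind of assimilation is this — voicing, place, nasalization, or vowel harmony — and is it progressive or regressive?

voicing assimilation, regressive

/d/→[t] /z/→[s].
Each target copies a feature from the following segment, so the direction is regressive.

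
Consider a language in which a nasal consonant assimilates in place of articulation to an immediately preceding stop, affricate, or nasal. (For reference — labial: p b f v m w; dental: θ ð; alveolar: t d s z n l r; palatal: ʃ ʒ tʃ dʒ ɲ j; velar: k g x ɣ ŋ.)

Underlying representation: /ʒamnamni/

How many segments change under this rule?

2

/n/ after /m/ (labial) → [m]
/n/ after /m/ (labial) → [m]
2 segments change.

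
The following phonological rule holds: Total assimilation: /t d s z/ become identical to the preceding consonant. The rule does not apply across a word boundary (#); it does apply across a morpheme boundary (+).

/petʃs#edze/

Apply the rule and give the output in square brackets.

[petʃtʃ#edde]

/s/ after /tʃ/ → [tʃ] (total assimilation)
/z/ after /d/ → [d] (total assimilation)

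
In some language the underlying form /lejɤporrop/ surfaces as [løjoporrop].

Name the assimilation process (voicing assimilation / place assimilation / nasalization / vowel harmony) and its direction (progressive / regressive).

vowel harmony, regressive

/e/→[ø] /ɤ/→[o].
Vowels agree with the last vowel, so the harmony is regressive.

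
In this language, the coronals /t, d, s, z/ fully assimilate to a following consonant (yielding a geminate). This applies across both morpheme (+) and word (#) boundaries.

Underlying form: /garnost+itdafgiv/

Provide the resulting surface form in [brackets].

[garnott+iddafgiv]

/s/ before /t/ → [t] (total assimilation)
/t/ before /d/ → [d] (total assimilation)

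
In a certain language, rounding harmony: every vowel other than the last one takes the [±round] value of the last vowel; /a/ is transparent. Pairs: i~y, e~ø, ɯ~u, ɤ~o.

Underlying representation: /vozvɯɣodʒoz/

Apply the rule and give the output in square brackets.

[vozvuɣodʒoz]

/ɯ/ harmonizes with /o/ ([+round]) → [u]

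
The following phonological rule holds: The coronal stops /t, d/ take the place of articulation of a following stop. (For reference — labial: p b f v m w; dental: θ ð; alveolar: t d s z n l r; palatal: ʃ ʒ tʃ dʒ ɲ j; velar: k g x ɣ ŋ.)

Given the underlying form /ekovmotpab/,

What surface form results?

[ekovmoppab]

/t/ before /p/ (labial) → [p]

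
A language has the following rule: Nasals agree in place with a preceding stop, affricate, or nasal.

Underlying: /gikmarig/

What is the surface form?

[gikŋarig]

/m/ after /k/ (velar) → [ŋ]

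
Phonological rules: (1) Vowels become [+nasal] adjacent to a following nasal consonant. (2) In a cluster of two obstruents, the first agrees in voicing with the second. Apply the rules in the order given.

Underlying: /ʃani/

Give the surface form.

[ʃãni]

Rule 1: /a/ before nasal /n/ → [ã]
After rule 1: ʃãni
Rule 2: no segment meets the rule's conditions; no change.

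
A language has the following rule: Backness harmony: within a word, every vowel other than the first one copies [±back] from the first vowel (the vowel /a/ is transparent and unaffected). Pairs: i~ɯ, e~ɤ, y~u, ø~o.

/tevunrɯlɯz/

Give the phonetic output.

[tevynriliz]

/u/ harmonizes with /e/ ([-back]) → [y]
/ɯ/ harmonizes with /e/ ([-back]) → [i]
/ɯ/ harmonizes with /e/ ([-back]) → [i]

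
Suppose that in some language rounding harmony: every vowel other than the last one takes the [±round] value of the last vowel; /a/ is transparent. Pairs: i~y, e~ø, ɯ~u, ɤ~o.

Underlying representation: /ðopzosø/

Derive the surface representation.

no segment meets the rule's conditions; no change.

[ðopzosø]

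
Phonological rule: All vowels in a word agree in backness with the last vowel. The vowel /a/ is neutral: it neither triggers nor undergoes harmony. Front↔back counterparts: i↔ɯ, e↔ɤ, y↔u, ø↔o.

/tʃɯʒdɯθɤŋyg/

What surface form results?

[tʃiʒdiθeŋyg]

/ɯ/ harmonizes with /y/ ([-back]) → [i]
/ɯ/ harmonizes with /y/ ([-back]) → [i]
/ɤ/ harmonizes with /y/ ([-back]) → [e]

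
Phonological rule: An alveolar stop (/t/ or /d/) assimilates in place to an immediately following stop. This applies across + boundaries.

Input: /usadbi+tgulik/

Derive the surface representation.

[usabbi+kgulik]

/d/ before /b/ (labial) → [b]
/t/ before /g/ (velar) → [k]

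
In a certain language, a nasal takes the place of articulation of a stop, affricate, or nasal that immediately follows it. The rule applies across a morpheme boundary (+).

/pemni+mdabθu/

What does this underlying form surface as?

/m/ before /n/ (alveolar) → [n]
/m/ before /d/ (alveolar) → [n]

[penni+ndabθu]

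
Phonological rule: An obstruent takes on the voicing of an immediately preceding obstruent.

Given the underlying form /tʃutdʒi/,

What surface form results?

/dʒ/ after /t/ (voiceless) → [tʃ]

[tʃuttʃi]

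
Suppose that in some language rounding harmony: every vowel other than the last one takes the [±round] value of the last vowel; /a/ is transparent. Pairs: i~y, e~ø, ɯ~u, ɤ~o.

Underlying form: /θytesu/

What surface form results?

[θytøsu]

/e/ harmonizes with /u/ ([+round]) → [ø]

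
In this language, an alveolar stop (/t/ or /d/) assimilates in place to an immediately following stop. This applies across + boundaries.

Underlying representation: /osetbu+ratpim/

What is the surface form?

/t/ before /b/ (labial) → [p]
/t/ before /p/ (labial) → [p]

[osepbu+rappim]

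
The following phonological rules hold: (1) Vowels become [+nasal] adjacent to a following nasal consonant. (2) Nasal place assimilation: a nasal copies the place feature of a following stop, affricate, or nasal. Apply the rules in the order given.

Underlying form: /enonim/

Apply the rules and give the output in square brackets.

Rule 1: /e/ before nasal /n/ → [ẽ]
Rule 1: /o/ before nasal /n/ → [õ]
Rule 1: /i/ before nasal /m/ → [ĩ]
After rule 1: ẽnõnĩm
Rule 2: no segment meets the rule's conditions; no change.

[ẽnõnĩm]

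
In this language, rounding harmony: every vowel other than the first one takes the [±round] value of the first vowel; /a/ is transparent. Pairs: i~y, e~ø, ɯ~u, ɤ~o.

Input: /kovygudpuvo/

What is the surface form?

no segment meets the rule's conditions; no change.

[kovygudpuvo]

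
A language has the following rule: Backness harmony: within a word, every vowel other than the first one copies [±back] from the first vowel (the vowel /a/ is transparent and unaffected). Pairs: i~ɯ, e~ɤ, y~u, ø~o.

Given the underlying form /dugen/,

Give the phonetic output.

/e/ harmonizes with /u/ ([+back]) → [ɤ]

[dugɤn]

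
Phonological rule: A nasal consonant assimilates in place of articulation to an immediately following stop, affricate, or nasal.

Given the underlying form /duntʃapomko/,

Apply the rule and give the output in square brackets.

/n/ before /tʃ/ (palatal) → [ɲ]
/m/ before /k/ (velar) → [ŋ]

[duɲtʃapoŋko]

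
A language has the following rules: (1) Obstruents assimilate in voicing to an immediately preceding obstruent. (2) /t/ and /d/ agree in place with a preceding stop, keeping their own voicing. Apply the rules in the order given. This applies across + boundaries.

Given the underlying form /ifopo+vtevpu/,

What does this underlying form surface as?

Rule 1: /t/ after /v/ (voiced) → [d]
Rule 1: /p/ after /v/ (voiced) → [b]
After rule 1: ifopo+vdevbu
Rule 2: no segment meets the rule's conditions; no change.

[ifopo+vdevbu]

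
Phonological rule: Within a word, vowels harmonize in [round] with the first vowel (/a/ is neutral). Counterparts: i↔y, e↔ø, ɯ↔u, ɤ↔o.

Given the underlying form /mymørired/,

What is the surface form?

/i/ harmonizes with /y/ ([+round]) → [y]
/e/ harmonizes with /y/ ([+round]) → [ø]

[mymøryrød]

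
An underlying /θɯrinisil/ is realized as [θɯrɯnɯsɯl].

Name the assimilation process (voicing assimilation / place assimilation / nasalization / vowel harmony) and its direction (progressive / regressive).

vowel harmony, progressive

/i/→[ɯ] /i/→[ɯ] /i/→[ɯ].
Vowels agree with the first vowel, so the harmony is progressive.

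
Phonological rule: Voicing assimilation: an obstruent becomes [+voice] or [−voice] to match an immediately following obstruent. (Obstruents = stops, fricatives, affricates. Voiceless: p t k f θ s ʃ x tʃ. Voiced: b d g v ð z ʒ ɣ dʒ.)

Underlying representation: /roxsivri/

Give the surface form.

no segment meets the rule's conditions; no change.

[roxsivri]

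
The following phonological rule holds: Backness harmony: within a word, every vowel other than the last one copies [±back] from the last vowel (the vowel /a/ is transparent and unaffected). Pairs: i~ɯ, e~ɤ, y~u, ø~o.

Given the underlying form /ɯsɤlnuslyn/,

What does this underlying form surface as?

/ɯ/ harmonizes with /y/ ([-back]) → [i]
/ɤ/ harmonizes with /y/ ([-back]) → [e]
/u/ harmonizes with /y/ ([-back]) → [y]

[iselnyslyn]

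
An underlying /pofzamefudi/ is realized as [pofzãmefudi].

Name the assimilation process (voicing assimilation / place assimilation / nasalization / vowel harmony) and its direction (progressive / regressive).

/a/→[ã].
Each target copies a feature from the following segment, so the direction is regressive.

nasalization, regressive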